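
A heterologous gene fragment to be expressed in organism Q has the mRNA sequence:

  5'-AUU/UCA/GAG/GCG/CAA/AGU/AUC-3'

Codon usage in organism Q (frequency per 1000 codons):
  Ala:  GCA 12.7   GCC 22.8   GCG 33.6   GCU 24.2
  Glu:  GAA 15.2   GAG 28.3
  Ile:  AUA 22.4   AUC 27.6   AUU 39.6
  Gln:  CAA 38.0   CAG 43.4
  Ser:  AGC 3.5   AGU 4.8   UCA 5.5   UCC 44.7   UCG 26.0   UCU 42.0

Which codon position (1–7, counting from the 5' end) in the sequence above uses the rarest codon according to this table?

6

Codon 1 AUU (Ile): 39.6 per 1000.
Codon 2 UCA (Ser): 5.5 per 1000.
Codon 3 GAG (Glu): 28.3 per 1000.
Codon 4 GCG (Ala): 33.6 per 1000.
Codon 5 CAA (Gln): 38.0 per 1000.
Codon 6 AGU (Ser): 4.8 per 1000.
Codon 7 AUC (Ile): 27.6 per 1000.
Lowest frequency is 4.8 at codon 6.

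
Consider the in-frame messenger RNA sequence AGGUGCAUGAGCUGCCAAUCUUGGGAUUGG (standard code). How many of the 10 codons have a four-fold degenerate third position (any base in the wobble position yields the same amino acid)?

Codon 1 AGG (Arg): third position 2-fold.
Codon 2 UGC (Cys): third position 2-fold.
Codon 3 AUG (Met): third position 1-fold.
Codon 4 AGC (Ser): third position 2-fold.
Codon 5 UGC (Cys): third position 2-fold.
Codon 6 CAA (Gln): third position 2-fold.
Codon 7 UCU (Ser): third position 4-fold.
Codon 8 UGG (Trp): third position 1-fold.
Codon 9 GAU (Asp): third position 2-fold.
Codon 10 UGG (Trp): third position 1-fold.
Four-fold degenerate third positions: 1.

1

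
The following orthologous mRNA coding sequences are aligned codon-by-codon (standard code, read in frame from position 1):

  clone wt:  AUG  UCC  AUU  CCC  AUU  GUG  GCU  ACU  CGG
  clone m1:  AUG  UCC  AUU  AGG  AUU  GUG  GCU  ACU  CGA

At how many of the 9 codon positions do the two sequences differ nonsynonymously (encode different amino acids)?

1

Codon 1: AUG Met / AUG Met — identical.
Codon 2: UCC Ser / UCC Ser — identical.
Codon 3: AUU Ile / AUU Ile — identical.
Codon 4: CCC Pro / AGG Arg — nonsynonymous.
Codon 5: AUU Ile / AUU Ile — identical.
Codon 6: GUG Val / GUG Val — identical.
Codon 7: GCU Ala / GCU Ala — identical.
Codon 8: ACU Thr / ACU Thr — identical.
Codon 9: CGG Arg / CGA Arg — synonymous.
Nonsynonymous differences: 1.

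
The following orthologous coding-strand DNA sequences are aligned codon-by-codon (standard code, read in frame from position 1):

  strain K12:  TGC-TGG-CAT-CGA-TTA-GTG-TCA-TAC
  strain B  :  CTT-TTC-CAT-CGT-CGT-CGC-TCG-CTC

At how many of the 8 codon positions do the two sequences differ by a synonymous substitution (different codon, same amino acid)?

2

Codon 1: TGC Cys / CTT Leu — nonsynonymous.
Codon 2: TGG Trp / TTC Phe — nonsynonymous.
Codon 3: CAT His / CAT His — identical.
Codon 4: CGA Arg / CGT Arg — synonymous.
Codon 5: TTA Leu / CGT Arg — nonsynonymous.
Codon 6: GTG Val / CGC Arg — nonsynonymous.
Codon 7: TCA Ser / TCG Ser — synonymous.
Codon 8: TAC Tyr / CTC Leu — nonsynonymous.
Synonymous differences: 2.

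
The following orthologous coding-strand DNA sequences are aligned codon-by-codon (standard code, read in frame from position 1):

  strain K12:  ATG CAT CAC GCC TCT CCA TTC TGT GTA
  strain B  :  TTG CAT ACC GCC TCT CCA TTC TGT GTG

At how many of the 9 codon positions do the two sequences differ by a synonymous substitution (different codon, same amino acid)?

Codon 1: ATG Met / TTG Leu — nonsynonymous.
Codon 2: CAT His / CAT His — identical.
Codon 3: CAC His / ACC Thr — nonsynonymous.
Codon 4: GCC Ala / GCC Ala — identical.
Codon 5: TCT Ser / TCT Ser — identical.
Codon 6: CCA Pro / CCA Pro — identical.
Codon 7: TTC Phe / TTC Phe — identical.
Codon 8: TGT Cys / TGT Cys — identical.
Codon 9: GTA Val / GTG Val — synonymous.
Synonymous differences: 1.

1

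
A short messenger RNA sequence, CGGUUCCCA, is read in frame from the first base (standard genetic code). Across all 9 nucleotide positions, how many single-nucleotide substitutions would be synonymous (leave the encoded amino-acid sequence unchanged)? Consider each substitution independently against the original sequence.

8

Codon 1 (CGG, Arg): 4 synonymous substitutions.
Codon 2 (UUC, Phe): 1 synonymous substitution.
Codon 3 (CCA, Pro): 3 synonymous substitutions.
Total: 4 + 1 + 3 = 8.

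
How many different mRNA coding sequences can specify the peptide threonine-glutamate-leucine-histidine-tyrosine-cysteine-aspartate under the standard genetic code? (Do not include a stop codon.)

768

Thr: 4 codons.
Glu: 2 codons.
Leu: 6 codons.
His: 2 codons.
Tyr: 2 codons.
Cys: 2 codons.
Asp: 2 codons.
4 × 2 × 6 × 2 × 2 × 2 × 2 = 768.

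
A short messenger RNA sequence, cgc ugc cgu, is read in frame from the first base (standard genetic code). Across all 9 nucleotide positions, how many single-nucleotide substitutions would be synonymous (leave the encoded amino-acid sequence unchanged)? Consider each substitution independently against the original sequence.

7

Codon 1 (CGC, Arg): 3 synonymous substitutions.
Codon 2 (UGC, Cys): 1 synonymous substitution.
Codon 3 (CGU, Arg): 3 synonymous substitutions.
Total: 3 + 1 + 3 = 7.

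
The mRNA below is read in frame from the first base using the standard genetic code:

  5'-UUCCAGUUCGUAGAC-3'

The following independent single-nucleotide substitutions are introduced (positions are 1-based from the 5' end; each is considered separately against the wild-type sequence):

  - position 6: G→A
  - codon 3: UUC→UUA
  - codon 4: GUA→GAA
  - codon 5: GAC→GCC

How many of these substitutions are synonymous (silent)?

Codon 2: CAG (Gln) → CAA (Gln) — synonymous.
Codon 3: UUC (Phe) → UUA (Leu) — missense.
Codon 4: GUA (Val) → GAA (Glu) — missense.
Codon 5: GAC (Asp) → GCC (Ala) — missense.
Synonymous: 1 of 4.

1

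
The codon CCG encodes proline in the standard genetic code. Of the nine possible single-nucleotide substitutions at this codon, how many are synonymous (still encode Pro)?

Position 1: none → 0 synonymous.
Position 2: none → 0 synonymous.
Position 3: CCU, CCC, CCA → 3 synonymous.
Total: 0 + 0 + 3 = 3.

3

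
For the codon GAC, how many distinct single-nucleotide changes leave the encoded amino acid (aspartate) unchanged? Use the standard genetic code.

Position 1: none → 0 synonymous.
Position 2: none → 0 synonymous.
Position 3: GAU → 1 synonymous.
Total: 0 + 0 + 1 = 1.

1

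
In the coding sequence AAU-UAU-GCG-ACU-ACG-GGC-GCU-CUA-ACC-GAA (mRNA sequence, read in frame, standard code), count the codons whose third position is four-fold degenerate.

7

Codon 1 AAU (Asn): third position 2-fold.
Codon 2 UAU (Tyr): third position 2-fold.
Codon 3 GCG (Ala): third position 4-fold.
Codon 4 ACU (Thr): third position 4-fold.
Codon 5 ACG (Thr): third position 4-fold.
Codon 6 GGC (Gly): third position 4-fold.
Codon 7 GCU (Ala): third position 4-fold.
Codon 8 CUA (Leu): third position 4-fold.
Codon 9 ACC (Thr): third position 4-fold.
Codon 10 GAA (Glu): third position 2-fold.
Four-fold degenerate third positions: 7.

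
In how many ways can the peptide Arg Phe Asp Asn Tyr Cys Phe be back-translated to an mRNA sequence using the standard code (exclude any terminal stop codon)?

Arg: 6 codons.
Phe: 2 codons.
Asp: 2 codons.
Asn: 2 codons.
Tyr: 2 codons.
Cys: 2 codons.
Phe: 2 codons.
6 × 2 × 2 × 2 × 2 × 2 × 2 = 384.

384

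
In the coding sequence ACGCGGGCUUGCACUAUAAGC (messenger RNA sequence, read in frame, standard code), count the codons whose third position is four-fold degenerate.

Codon 1 ACG (Thr): third position 4-fold.
Codon 2 CGG (Arg): third position 4-fold.
Codon 3 GCU (Ala): third position 4-fold.
Codon 4 UGC (Cys): third position 2-fold.
Codon 5 ACU (Thr): third position 4-fold.
Codon 6 AUA (Ile): third position 3-fold.
Codon 7 AGC (Ser): third position 2-fold.
Four-fold degenerate third positions: 4.

4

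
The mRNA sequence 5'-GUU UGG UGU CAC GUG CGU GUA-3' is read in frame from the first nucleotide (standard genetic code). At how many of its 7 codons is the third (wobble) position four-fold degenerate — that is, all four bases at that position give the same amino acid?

Codon 1 GUU (Val): third position 4-fold.
Codon 2 UGG (Trp): third position 1-fold.
Codon 3 UGU (Cys): third position 2-fold.
Codon 4 CAC (His): third position 2-fold.
Codon 5 GUG (Val): third position 4-fold.
Codon 6 CGU (Arg): third position 4-fold.
Codon 7 GUA (Val): third position 4-fold.
Four-fold degenerate third positions: 4.

4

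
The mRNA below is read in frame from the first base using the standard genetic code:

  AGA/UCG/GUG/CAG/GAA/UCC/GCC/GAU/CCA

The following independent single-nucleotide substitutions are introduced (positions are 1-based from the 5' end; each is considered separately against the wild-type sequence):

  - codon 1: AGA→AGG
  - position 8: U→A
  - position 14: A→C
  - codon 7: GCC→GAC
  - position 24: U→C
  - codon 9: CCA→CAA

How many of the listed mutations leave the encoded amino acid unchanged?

Codon 1: AGA (Arg) → AGG (Arg) — synonymous.
Codon 3: GUG (Val) → GAG (Glu) — missense.
Codon 5: GAA (Glu) → GCA (Ala) — missense.
Codon 7: GCC (Ala) → GAC (Asp) — missense.
Codon 8: GAU (Asp) → GAC (Asp) — synonymous.
Codon 9: CCA (Pro) → CAA (Gln) — missense.
Synonymous: 2 of 6.

2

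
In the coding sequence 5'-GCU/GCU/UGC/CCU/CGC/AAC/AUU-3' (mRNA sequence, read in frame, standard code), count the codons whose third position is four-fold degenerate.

Codon 1 GCU (Ala): third position 4-fold.
Codon 2 GCU (Ala): third position 4-fold.
Codon 3 UGC (Cys): third position 2-fold.
Codon 4 CCU (Pro): third position 4-fold.
Codon 5 CGC (Arg): third position 4-fold.
Codon 6 AAC (Asn): third position 2-fold.
Codon 7 AUU (Ile): third position 3-fold.
Four-fold degenerate third positions: 4.

4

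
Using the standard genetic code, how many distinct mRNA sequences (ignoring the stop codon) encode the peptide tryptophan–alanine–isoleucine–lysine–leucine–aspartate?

288

Trp: 1 codon.
Ala: 4 codons.
Ile: 3 codons.
Lys: 2 codons.
Leu: 6 codons.
Asp: 2 codons.
1 × 4 × 3 × 2 × 6 × 2 = 288.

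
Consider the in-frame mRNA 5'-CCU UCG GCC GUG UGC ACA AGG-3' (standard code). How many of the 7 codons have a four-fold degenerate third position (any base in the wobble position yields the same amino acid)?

5

Codon 1 CCU (Pro): third position 4-fold.
Codon 2 UCG (Ser): third position 4-fold.
Codon 3 GCC (Ala): third position 4-fold.
Codon 4 GUG (Val): third position 4-fold.
Codon 5 UGC (Cys): third position 2-fold.
Codon 6 ACA (Thr): third position 4-fold.
Codon 7 AGG (Arg): third position 2-fold.
Four-fold degenerate third positions: 5.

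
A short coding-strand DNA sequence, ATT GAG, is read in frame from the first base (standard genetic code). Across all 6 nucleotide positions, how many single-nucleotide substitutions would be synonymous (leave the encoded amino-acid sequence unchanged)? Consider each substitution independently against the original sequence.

Codon 1 (ATT, Ile): 2 synonymous substitutions.
Codon 2 (GAG, Glu): 1 synonymous substitution.
Total: 2 + 1 = 3.

3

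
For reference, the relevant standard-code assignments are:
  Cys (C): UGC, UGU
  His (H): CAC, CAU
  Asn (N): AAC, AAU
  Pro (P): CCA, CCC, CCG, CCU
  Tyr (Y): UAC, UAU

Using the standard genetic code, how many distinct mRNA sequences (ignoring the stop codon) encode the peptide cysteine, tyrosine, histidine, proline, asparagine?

64

Cys: 2 codons.
Tyr: 2 codons.
His: 2 codons.
Pro: 4 codons.
Asn: 2 codons.
2 × 2 × 2 × 4 × 2 = 64.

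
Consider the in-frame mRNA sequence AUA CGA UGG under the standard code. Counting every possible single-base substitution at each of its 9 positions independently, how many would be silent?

Codon 1 (AUA, Ile): 2 synonymous substitutions.
Codon 2 (CGA, Arg): 4 synonymous substitutions.
Codon 3 (UGG, Trp): 0 synonymous substitutions.
Total: 2 + 4 + 0 = 6.

6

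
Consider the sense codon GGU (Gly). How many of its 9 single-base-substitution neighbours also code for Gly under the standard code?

Position 1: none → 0 synonymous.
Position 2: none → 0 synonymous.
Position 3: GGC, GGA, GGG → 3 synonymous.
Total: 0 + 0 + 3 = 3.

3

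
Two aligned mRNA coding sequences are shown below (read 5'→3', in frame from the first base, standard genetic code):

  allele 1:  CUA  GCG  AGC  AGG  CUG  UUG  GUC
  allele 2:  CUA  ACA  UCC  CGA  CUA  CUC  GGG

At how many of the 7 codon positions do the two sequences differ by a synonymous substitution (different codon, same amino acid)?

4

Codon 1: CUA Leu / CUA Leu — identical.
Codon 2: GCG Ala / ACA Thr — nonsynonymous.
Codon 3: AGC Ser / UCC Ser — synonymous.
Codon 4: AGG Arg / CGA Arg — synonymous.
Codon 5: CUG Leu / CUA Leu — synonymous.
Codon 6: UUG Leu / CUC Leu — synonymous.
Codon 7: GUC Val / GGG Gly — nonsynonymous.
Synonymous differences: 4.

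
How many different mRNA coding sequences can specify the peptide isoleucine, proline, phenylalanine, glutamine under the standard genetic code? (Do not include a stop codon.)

48

Ile: 3 codons.
Pro: 4 codons.
Phe: 2 codons.
Gln: 2 codons.
3 × 4 × 2 × 2 = 48.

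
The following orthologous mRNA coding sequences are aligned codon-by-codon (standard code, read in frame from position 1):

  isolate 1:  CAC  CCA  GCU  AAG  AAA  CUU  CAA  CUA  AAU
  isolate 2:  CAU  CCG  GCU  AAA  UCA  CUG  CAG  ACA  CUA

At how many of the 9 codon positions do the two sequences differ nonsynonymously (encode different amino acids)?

Codon 1: CAC His / CAU His — synonymous.
Codon 2: CCA Pro / CCG Pro — synonymous.
Codon 3: GCU Ala / GCU Ala — identical.
Codon 4: AAG Lys / AAA Lys — synonymous.
Codon 5: AAA Lys / UCA Ser — nonsynonymous.
Codon 6: CUU Leu / CUG Leu — synonymous.
Codon 7: CAA Gln / CAG Gln — synonymous.
Codon 8: CUA Leu / ACA Thr — nonsynonymous.
Codon 9: AAU Asn / CUA Leu — nonsynonymous.
Nonsynonymous differences: 3.

3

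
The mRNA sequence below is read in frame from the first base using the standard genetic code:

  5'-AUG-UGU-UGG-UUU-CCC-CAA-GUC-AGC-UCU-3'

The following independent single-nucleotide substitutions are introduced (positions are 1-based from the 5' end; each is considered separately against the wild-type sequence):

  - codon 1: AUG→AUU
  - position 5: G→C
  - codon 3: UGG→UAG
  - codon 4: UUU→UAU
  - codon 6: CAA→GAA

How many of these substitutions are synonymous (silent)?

0

Codon 1: AUG (Met) → AUU (Ile) — missense.
Codon 2: UGU (Cys) → UCU (Ser) — missense.
Codon 3: UGG (Trp) → UAG (Stop) — nonsense.
Codon 4: UUU (Phe) → UAU (Tyr) — missense.
Codon 6: CAA (Gln) → GAA (Glu) — missense.
Synonymous: 0 of 5.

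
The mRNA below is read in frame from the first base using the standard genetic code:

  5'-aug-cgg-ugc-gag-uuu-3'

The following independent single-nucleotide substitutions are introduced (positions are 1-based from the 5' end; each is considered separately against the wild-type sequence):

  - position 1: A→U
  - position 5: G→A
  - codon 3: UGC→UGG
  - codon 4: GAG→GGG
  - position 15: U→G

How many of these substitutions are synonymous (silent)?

0

Codon 1: AUG (Met) → UUG (Leu) — missense.
Codon 2: CGG (Arg) → CAG (Gln) — missense.
Codon 3: UGC (Cys) → UGG (Trp) — missense.
Codon 4: GAG (Glu) → GGG (Gly) — missense.
Codon 5: UUU (Phe) → UUG (Leu) — missense.
Synonymous: 0 of 5.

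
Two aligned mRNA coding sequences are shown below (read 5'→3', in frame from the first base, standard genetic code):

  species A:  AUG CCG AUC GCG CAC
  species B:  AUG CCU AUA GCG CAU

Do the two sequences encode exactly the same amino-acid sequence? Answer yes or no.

yes

Codon 1: AUG Met / AUG Met — identical.
Codon 2: CCG Pro / CCU Pro — synonymous.
Codon 3: AUC Ile / AUA Ile — synonymous.
Codon 4: GCG Ala / GCG Ala — identical.
Codon 5: CAC His / CAU His — synonymous.
Nonsynonymous differences: 0 → same protein.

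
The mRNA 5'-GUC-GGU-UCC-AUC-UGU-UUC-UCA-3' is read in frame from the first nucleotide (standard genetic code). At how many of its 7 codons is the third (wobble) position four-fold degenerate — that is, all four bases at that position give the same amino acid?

4

Codon 1 GUC (Val): third position 4-fold.
Codon 2 GGU (Gly): third position 4-fold.
Codon 3 UCC (Ser): third position 4-fold.
Codon 4 AUC (Ile): third position 3-fold.
Codon 5 UGU (Cys): third position 2-fold.
Codon 6 UUC (Phe): third position 2-fold.
Codon 7 UCA (Ser): third position 4-fold.
Four-fold degenerate third positions: 4.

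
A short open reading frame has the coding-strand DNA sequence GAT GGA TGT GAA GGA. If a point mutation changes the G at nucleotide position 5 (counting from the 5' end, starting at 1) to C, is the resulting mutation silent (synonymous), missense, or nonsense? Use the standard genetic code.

missense

Position 5 falls in codon 2: GGA → Gly.
After the substitution the codon is GCA → Ala.
Gly ≠ Ala, so this is a missense mutation.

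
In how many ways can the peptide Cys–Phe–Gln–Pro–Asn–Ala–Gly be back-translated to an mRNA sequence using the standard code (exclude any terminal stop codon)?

1024

Cys: 2 codons.
Phe: 2 codons.
Gln: 2 codons.
Pro: 4 codons.
Asn: 2 codons.
Ala: 4 codons.
Gly: 4 codons.
2 × 2 × 2 × 4 × 2 × 4 × 4 = 1024.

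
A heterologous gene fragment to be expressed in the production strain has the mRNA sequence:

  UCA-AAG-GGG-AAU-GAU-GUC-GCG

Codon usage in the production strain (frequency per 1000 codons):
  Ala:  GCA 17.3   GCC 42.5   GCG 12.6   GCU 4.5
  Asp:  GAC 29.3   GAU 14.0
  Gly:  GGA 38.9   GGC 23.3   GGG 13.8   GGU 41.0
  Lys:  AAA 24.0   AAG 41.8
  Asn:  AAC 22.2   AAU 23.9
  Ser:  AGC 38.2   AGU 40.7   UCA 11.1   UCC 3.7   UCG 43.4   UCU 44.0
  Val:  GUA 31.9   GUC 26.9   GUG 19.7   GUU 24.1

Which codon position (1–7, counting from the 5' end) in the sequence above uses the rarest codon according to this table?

1

Codon 1 UCA (Ser): 11.1 per 1000.
Codon 2 AAG (Lys): 41.8 per 1000.
Codon 3 GGG (Gly): 13.8 per 1000.
Codon 4 AAU (Asn): 23.9 per 1000.
Codon 5 GAU (Asp): 14.0 per 1000.
Codon 6 GUC (Val): 26.9 per 1000.
Codon 7 GCG (Ala): 12.6 per 1000.
Lowest frequency is 11.1 at codon 1.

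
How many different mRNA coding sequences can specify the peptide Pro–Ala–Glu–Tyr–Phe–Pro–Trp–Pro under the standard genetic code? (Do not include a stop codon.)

2048

Pro: 4 codons.
Ala: 4 codons.
Glu: 2 codons.
Tyr: 2 codons.
Phe: 2 codons.
Pro: 4 codons.
Trp: 1 codon.
Pro: 4 codons.
4 × 4 × 2 × 2 × 2 × 4 × 1 × 4 = 2048.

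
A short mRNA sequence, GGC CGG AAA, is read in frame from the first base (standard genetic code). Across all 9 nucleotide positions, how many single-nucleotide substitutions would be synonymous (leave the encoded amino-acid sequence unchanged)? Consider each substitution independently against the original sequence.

8

Codon 1 (GGC, Gly): 3 synonymous substitutions.
Codon 2 (CGG, Arg): 4 synonymous substitutions.
Codon 3 (AAA, Lys): 1 synonymous substitution.
Total: 3 + 4 + 1 = 8.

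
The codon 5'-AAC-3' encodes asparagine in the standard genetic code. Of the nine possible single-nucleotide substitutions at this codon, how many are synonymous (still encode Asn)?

1

Position 1: none → 0 synonymous.
Position 2: none → 0 synonymous.
Position 3: AAU → 1 synonymous.
Total: 0 + 0 + 1 = 1.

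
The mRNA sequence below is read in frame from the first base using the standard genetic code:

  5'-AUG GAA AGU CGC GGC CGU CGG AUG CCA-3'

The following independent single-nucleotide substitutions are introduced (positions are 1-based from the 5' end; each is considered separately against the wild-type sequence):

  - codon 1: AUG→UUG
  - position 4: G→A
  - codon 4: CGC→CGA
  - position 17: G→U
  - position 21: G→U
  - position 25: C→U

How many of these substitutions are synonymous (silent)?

2

Codon 1: AUG (Met) → UUG (Leu) — missense.
Codon 2: GAA (Glu) → AAA (Lys) — missense.
Codon 4: CGC (Arg) → CGA (Arg) — synonymous.
Codon 6: CGU (Arg) → CUU (Leu) — missense.
Codon 7: CGG (Arg) → CGU (Arg) — synonymous.
Codon 9: CCA (Pro) → UCA (Ser) — missense.
Synonymous: 2 of 6.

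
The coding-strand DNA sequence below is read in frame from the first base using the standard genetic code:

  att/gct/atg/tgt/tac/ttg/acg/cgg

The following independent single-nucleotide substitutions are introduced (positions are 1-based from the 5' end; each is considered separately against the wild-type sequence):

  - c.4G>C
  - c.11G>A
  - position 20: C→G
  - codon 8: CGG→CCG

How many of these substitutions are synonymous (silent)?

0

Codon 2: GCT (Ala) → CCT (Pro) — missense.
Codon 4: TGT (Cys) → TAT (Tyr) — missense.
Codon 7: ACG (Thr) → AGG (Arg) — missense.
Codon 8: CGG (Arg) → CCG (Pro) — missense.
Synonymous: 0 of 4.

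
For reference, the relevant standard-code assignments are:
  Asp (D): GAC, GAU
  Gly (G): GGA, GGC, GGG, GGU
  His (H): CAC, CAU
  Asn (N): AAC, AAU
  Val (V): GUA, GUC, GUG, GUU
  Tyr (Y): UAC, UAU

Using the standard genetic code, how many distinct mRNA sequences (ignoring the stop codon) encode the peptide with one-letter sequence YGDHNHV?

Tyr: 2 codons.
Gly: 4 codons.
Asp: 2 codons.
His: 2 codons.
Asn: 2 codons.
His: 2 codons.
Val: 4 codons.
2 × 4 × 2 × 2 × 2 × 2 × 4 = 512.

512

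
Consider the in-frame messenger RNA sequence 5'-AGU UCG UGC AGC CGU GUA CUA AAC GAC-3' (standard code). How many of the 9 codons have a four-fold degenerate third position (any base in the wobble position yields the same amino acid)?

Codon 1 AGU (Ser): third position 2-fold.
Codon 2 UCG (Ser): third position 4-fold.
Codon 3 UGC (Cys): third position 2-fold.
Codon 4 AGC (Ser): third position 2-fold.
Codon 5 CGU (Arg): third position 4-fold.
Codon 6 GUA (Val): third position 4-fold.
Codon 7 CUA (Leu): third position 4-fold.
Codon 8 AAC (Asn): third position 2-fold.
Codon 9 GAC (Asp): third position 2-fold.
Four-fold degenerate third positions: 4.

4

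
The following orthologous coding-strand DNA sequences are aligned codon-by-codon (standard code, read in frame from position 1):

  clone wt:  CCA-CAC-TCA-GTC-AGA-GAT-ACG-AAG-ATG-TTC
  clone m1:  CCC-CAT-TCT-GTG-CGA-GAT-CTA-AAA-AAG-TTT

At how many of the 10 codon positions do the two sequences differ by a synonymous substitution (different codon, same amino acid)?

7

Codon 1: CCA Pro / CCC Pro — synonymous.
Codon 2: CAC His / CAT His — synonymous.
Codon 3: TCA Ser / TCT Ser — synonymous.
Codon 4: GTC Val / GTG Val — synonymous.
Codon 5: AGA Arg / CGA Arg — synonymous.
Codon 6: GAT Asp / GAT Asp — identical.
Codon 7: ACG Thr / CTA Leu — nonsynonymous.
Codon 8: AAG Lys / AAA Lys — synonymous.
Codon 9: ATG Met / AAG Lys — nonsynonymous.
Codon 10: TTC Phe / TTT Phe — synonymous.
Synonymous differences: 7.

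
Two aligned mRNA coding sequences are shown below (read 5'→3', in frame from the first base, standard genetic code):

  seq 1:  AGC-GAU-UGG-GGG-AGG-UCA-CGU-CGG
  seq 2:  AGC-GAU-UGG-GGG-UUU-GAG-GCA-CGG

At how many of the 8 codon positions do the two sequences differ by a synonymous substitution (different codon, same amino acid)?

0

Codon 1: AGC Ser / AGC Ser — identical.
Codon 2: GAU Asp / GAU Asp — identical.
Codon 3: UGG Trp / UGG Trp — identical.
Codon 4: GGG Gly / GGG Gly — identical.
Codon 5: AGG Arg / UUU Phe — nonsynonymous.
Codon 6: UCA Ser / GAG Glu — nonsynonymous.
Codon 7: CGU Arg / GCA Ala — nonsynonymous.
Codon 8: CGG Arg / CGG Arg — identical.
Synonymous differences: 0.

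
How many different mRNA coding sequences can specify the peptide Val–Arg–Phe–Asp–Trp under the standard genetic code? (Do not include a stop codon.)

96

Val: 4 codons.
Arg: 6 codons.
Phe: 2 codons.
Asp: 2 codons.
Trp: 1 codon.
4 × 6 × 2 × 2 × 1 = 96.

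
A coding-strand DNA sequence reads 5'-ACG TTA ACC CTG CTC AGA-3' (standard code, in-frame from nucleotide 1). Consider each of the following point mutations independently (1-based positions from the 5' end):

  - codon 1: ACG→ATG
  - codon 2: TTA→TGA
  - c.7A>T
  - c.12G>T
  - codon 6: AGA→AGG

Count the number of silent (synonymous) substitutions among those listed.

2

Codon 1: ACG (Thr) → ATG (Met) — missense.
Codon 2: TTA (Leu) → TGA (Stop) — nonsense.
Codon 3: ACC (Thr) → TCC (Ser) — missense.
Codon 4: CTG (Leu) → CTT (Leu) — synonymous.
Codon 6: AGA (Arg) → AGG (Arg) — synonymous.
Synonymous: 2 of 5.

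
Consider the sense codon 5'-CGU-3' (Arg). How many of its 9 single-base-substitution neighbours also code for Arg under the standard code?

3

Position 1: none → 0 synonymous.
Position 2: none → 0 synonymous.
Position 3: CGC, CGA, CGG → 3 synonymous.
Total: 0 + 0 + 3 = 3.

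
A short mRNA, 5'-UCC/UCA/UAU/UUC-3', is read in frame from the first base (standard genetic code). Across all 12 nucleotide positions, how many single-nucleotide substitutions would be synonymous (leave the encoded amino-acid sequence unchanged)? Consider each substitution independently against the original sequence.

8

Codon 1 (UCC, Ser): 3 synonymous substitutions.
Codon 2 (UCA, Ser): 3 synonymous substitutions.
Codon 3 (UAU, Tyr): 1 synonymous substitution.
Codon 4 (UUC, Phe): 1 synonymous substitution.
Total: 3 + 3 + 1 + 1 = 8.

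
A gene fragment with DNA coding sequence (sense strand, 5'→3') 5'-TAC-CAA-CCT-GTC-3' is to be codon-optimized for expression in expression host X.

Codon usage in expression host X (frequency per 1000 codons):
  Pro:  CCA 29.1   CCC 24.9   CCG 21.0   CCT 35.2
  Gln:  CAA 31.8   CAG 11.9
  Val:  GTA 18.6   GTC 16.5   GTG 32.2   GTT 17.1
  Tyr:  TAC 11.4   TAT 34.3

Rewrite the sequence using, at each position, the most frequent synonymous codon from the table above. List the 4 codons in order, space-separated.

TAT CAA CCT GTG

Codon 1 (Tyr): best is TAT at 34.3.
Codon 2 (Gln): best is CAA at 31.8.
Codon 3 (Pro): best is CCT at 35.2.
Codon 4 (Val): best is GTG at 32.2.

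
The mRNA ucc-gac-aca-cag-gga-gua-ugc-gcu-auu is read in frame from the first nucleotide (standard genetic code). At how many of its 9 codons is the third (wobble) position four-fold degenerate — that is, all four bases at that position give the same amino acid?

Codon 1 UCC (Ser): third position 4-fold.
Codon 2 GAC (Asp): third position 2-fold.
Codon 3 ACA (Thr): third position 4-fold.
Codon 4 CAG (Gln): third position 2-fold.
Codon 5 GGA (Gly): third position 4-fold.
Codon 6 GUA (Val): third position 4-fold.
Codon 7 UGC (Cys): third position 2-fold.
Codon 8 GCU (Ala): third position 4-fold.
Codon 9 AUU (Ile): third position 3-fold.
Four-fold degenerate third positions: 5.

5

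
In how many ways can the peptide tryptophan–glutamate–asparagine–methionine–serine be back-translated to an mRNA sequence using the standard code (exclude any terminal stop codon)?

Trp: 1 codon.
Glu: 2 codons.
Asn: 2 codons.
Met: 1 codon.
Ser: 6 codons.
1 × 2 × 2 × 1 × 6 = 24.

24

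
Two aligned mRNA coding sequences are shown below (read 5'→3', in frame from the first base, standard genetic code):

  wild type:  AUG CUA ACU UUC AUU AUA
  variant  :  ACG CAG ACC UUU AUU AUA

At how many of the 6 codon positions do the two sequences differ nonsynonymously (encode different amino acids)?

Codon 1: AUG Met / ACG Thr — nonsynonymous.
Codon 2: CUA Leu / CAG Gln — nonsynonymous.
Codon 3: ACU Thr / ACC Thr — synonymous.
Codon 4: UUC Phe / UUU Phe — synonymous.
Codon 5: AUU Ile / AUU Ile — identical.
Codon 6: AUA Ile / AUA Ile — identical.
Nonsynonymous differences: 2.

2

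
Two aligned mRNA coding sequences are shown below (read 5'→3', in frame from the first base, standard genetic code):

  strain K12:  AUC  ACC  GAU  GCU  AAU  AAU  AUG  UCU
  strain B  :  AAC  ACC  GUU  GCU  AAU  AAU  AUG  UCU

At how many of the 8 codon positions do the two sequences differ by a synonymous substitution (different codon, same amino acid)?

0

Codon 1: AUC Ile / AAC Asn — nonsynonymous.
Codon 2: ACC Thr / ACC Thr — identical.
Codon 3: GAU Asp / GUU Val — nonsynonymous.
Codon 4: GCU Ala / GCU Ala — identical.
Codon 5: AAU Asn / AAU Asn — identical.
Codon 6: AAU Asn / AAU Asn — identical.
Codon 7: AUG Met / AUG Met — identical.
Codon 8: UCU Ser / UCU Ser — identical.
Synonymous differences: 0.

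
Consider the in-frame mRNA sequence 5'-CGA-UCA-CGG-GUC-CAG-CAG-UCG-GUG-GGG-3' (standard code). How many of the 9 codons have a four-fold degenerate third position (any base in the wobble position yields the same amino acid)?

7

Codon 1 CGA (Arg): third position 4-fold.
Codon 2 UCA (Ser): third position 4-fold.
Codon 3 CGG (Arg): third position 4-fold.
Codon 4 GUC (Val): third position 4-fold.
Codon 5 CAG (Gln): third position 2-fold.
Codon 6 CAG (Gln): third position 2-fold.
Codon 7 UCG (Ser): third position 4-fold.
Codon 8 GUG (Val): third position 4-fold.
Codon 9 GGG (Gly): third position 4-fold.
Four-fold degenerate third positions: 7.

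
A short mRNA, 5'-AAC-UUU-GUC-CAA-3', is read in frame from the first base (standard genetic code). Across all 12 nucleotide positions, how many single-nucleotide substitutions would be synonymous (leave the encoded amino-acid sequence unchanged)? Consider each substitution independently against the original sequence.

Codon 1 (AAC, Asn): 1 synonymous substitution.
Codon 2 (UUU, Phe): 1 synonymous substitution.
Codon 3 (GUC, Val): 3 synonymous substitutions.
Codon 4 (CAA, Gln): 1 synonymous substitution.
Total: 1 + 1 + 3 + 1 = 6.

6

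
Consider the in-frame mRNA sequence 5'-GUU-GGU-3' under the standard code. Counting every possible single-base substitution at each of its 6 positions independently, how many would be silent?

6

Codon 1 (GUU, Val): 3 synonymous substitutions.
Codon 2 (GGU, Gly): 3 synonymous substitutions.
Total: 3 + 3 = 6.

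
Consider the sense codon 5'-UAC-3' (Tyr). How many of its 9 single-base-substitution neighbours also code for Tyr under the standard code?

Position 1: none → 0 synonymous.
Position 2: none → 0 synonymous.
Position 3: UAU → 1 synonymous.
Total: 0 + 0 + 1 = 1.

1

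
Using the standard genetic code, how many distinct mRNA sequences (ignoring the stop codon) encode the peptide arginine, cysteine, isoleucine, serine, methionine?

Arg: 6 codons.
Cys: 2 codons.
Ile: 3 codons.
Ser: 6 codons.
Met: 1 codon.
6 × 2 × 3 × 6 × 1 = 216.

216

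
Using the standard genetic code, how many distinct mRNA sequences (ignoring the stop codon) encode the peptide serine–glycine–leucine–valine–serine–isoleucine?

Ser: 6 codons.
Gly: 4 codons.
Leu: 6 codons.
Val: 4 codons.
Ser: 6 codons.
Ile: 3 codons.
6 × 4 × 6 × 4 × 6 × 3 = 10368.

10368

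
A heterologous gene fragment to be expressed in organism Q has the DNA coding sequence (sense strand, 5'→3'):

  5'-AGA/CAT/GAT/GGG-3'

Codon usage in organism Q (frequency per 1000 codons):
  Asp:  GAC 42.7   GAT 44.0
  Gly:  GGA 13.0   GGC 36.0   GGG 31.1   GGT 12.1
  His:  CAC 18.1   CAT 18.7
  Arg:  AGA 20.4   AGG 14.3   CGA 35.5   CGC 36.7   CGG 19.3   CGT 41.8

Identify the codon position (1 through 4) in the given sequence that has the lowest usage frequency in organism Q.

Codon 1 AGA (Arg): 20.4 per 1000.
Codon 2 CAT (His): 18.7 per 1000.
Codon 3 GAT (Asp): 44.0 per 1000.
Codon 4 GGG (Gly): 31.1 per 1000.
Lowest frequency is 18.7 at codon 2.

2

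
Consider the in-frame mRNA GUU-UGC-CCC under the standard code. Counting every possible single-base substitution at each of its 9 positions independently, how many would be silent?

Codon 1 (GUU, Val): 3 synonymous substitutions.
Codon 2 (UGC, Cys): 1 synonymous substitution.
Codon 3 (CCC, Pro): 3 synonymous substitutions.
Total: 3 + 1 + 3 = 7.

7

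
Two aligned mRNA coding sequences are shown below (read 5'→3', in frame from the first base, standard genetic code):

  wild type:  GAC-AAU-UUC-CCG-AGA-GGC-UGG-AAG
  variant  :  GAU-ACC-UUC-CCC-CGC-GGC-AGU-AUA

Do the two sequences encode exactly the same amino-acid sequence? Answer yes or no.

Codon 1: GAC Asp / GAU Asp — synonymous.
Codon 2: AAU Asn / ACC Thr — nonsynonymous.
Codon 3: UUC Phe / UUC Phe — identical.
Codon 4: CCG Pro / CCC Pro — synonymous.
Codon 5: AGA Arg / CGC Arg — synonymous.
Codon 6: GGC Gly / GGC Gly — identical.
Codon 7: UGG Trp / AGU Ser — nonsynonymous.
Codon 8: AAG Lys / AUA Ile — nonsynonymous.
Nonsynonymous differences: 3 → different protein.

no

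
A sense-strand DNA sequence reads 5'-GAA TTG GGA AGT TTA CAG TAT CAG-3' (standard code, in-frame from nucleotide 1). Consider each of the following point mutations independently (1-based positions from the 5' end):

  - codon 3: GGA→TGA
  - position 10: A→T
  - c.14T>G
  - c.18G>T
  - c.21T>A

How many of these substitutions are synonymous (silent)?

Codon 3: GGA (Gly) → TGA (Stop) — nonsense.
Codon 4: AGT (Ser) → TGT (Cys) — missense.
Codon 5: TTA (Leu) → TGA (Stop) — nonsense.
Codon 6: CAG (Gln) → CAT (His) — missense.
Codon 7: TAT (Tyr) → TAA (Stop) — nonsense.
Synonymous: 0 of 5.

0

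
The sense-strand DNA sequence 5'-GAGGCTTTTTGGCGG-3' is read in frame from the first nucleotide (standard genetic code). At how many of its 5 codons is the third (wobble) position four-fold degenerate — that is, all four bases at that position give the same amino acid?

Codon 1 GAG (Glu): third position 2-fold.
Codon 2 GCT (Ala): third position 4-fold.
Codon 3 TTT (Phe): third position 2-fold.
Codon 4 TGG (Trp): third position 1-fold.
Codon 5 CGG (Arg): third position 4-fold.
Four-fold degenerate third positions: 2.

2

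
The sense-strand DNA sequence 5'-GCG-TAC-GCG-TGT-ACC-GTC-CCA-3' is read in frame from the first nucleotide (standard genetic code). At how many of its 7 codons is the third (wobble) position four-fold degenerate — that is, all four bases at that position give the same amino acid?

Codon 1 GCG (Ala): third position 4-fold.
Codon 2 TAC (Tyr): third position 2-fold.
Codon 3 GCG (Ala): third position 4-fold.
Codon 4 TGT (Cys): third position 2-fold.
Codon 5 ACC (Thr): third position 4-fold.
Codon 6 GTC (Val): third position 4-fold.
Codon 7 CCA (Pro): third position 4-fold.
Four-fold degenerate third positions: 5.

5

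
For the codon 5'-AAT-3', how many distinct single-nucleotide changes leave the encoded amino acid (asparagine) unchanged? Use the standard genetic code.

Position 1: none → 0 synonymous.
Position 2: none → 0 synonymous.
Position 3: AAC → 1 synonymous.
Total: 0 + 0 + 1 = 1.

1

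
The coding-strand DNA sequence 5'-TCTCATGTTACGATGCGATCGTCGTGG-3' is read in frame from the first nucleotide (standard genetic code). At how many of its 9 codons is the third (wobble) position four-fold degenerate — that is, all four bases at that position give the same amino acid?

6

Codon 1 TCT (Ser): third position 4-fold.
Codon 2 CAT (His): third position 2-fold.
Codon 3 GTT (Val): third position 4-fold.
Codon 4 ACG (Thr): third position 4-fold.
Codon 5 ATG (Met): third position 1-fold.
Codon 6 CGA (Arg): third position 4-fold.
Codon 7 TCG (Ser): third position 4-fold.
Codon 8 TCG (Ser): third position 4-fold.
Codon 9 TGG (Trp): third position 1-fold.
Four-fold degenerate third positions: 6.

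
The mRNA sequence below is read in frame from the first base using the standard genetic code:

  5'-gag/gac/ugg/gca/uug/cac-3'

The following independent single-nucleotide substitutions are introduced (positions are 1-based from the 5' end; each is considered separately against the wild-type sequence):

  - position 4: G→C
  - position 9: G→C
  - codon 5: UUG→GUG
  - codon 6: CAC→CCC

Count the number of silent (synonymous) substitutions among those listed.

0

Codon 2: GAC (Asp) → CAC (His) — missense.
Codon 3: UGG (Trp) → UGC (Cys) — missense.
Codon 5: UUG (Leu) → GUG (Val) — missense.
Codon 6: CAC (His) → CCC (Pro) — missense.
Synonymous: 0 of 4.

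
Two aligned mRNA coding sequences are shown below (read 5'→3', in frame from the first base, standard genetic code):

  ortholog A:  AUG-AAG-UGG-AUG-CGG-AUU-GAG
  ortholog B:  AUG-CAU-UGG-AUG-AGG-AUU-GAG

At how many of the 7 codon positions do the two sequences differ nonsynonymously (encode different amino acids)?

Codon 1: AUG Met / AUG Met — identical.
Codon 2: AAG Lys / CAU His — nonsynonymous.
Codon 3: UGG Trp / UGG Trp — identical.
Codon 4: AUG Met / AUG Met — identical.
Codon 5: CGG Arg / AGG Arg — synonymous.
Codon 6: AUU Ile / AUU Ile — identical.
Codon 7: GAG Glu / GAG Glu — identical.
Nonsynonymous differences: 1.

1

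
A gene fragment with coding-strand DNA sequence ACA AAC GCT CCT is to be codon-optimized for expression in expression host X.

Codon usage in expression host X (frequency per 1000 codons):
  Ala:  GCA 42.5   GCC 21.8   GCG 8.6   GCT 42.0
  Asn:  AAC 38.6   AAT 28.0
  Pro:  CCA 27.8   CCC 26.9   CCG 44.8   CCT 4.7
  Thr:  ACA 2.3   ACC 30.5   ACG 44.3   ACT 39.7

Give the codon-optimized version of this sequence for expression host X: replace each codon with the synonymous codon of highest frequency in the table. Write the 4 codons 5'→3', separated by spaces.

ACG AAC GCA CCG

Codon 1 (Thr): best is ACG at 44.3.
Codon 2 (Asn): best is AAC at 38.6.
Codon 3 (Ala): best is GCA at 42.5.
Codon 4 (Pro): best is CCG at 44.8.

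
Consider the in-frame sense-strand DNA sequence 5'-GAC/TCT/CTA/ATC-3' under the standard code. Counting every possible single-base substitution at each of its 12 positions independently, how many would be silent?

Codon 1 (GAC, Asp): 1 synonymous substitution.
Codon 2 (TCT, Ser): 3 synonymous substitutions.
Codon 3 (CTA, Leu): 4 synonymous substitutions.
Codon 4 (ATC, Ile): 2 synonymous substitutions.
Total: 1 + 3 + 4 + 2 = 10.

10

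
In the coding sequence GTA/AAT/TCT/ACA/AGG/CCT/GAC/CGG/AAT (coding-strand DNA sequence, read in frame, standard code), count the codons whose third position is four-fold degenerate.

Codon 1 GTA (Val): third position 4-fold.
Codon 2 AAT (Asn): third position 2-fold.
Codon 3 TCT (Ser): third position 4-fold.
Codon 4 ACA (Thr): third position 4-fold.
Codon 5 AGG (Arg): third position 2-fold.
Codon 6 CCT (Pro): third position 4-fold.
Codon 7 GAC (Asp): third position 2-fold.
Codon 8 CGG (Arg): third position 4-fold.
Codon 9 AAT (Asn): third position 2-fold.
Four-fold degenerate third positions: 5.

5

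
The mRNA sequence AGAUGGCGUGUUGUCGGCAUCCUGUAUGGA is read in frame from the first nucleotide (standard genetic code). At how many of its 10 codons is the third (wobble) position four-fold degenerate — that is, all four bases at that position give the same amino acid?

6

Codon 1 AGA (Arg): third position 2-fold.
Codon 2 UGG (Trp): third position 1-fold.
Codon 3 CGU (Arg): third position 4-fold.
Codon 4 GUU (Val): third position 4-fold.
Codon 5 GUC (Val): third position 4-fold.
Codon 6 GGC (Gly): third position 4-fold.
Codon 7 AUC (Ile): third position 3-fold.
Codon 8 CUG (Leu): third position 4-fold.
Codon 9 UAU (Tyr): third position 2-fold.
Codon 10 GGA (Gly): third position 4-fold.
Four-fold degenerate third positions: 6.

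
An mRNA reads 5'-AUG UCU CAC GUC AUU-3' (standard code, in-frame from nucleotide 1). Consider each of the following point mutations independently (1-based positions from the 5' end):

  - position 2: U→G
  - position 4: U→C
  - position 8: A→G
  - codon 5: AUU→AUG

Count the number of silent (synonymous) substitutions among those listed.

Codon 1: AUG (Met) → AGG (Arg) — missense.
Codon 2: UCU (Ser) → CCU (Pro) — missense.
Codon 3: CAC (His) → CGC (Arg) — missense.
Codon 5: AUU (Ile) → AUG (Met) — missense.
Synonymous: 0 of 4.

0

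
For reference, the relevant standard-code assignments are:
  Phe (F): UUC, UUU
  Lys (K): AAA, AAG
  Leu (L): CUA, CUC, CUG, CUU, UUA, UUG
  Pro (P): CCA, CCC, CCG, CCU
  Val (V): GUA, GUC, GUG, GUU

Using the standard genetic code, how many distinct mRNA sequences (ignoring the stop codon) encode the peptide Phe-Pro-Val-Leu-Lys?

Phe: 2 codons.
Pro: 4 codons.
Val: 4 codons.
Leu: 6 codons.
Lys: 2 codons.
2 × 4 × 4 × 6 × 2 = 384.

384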